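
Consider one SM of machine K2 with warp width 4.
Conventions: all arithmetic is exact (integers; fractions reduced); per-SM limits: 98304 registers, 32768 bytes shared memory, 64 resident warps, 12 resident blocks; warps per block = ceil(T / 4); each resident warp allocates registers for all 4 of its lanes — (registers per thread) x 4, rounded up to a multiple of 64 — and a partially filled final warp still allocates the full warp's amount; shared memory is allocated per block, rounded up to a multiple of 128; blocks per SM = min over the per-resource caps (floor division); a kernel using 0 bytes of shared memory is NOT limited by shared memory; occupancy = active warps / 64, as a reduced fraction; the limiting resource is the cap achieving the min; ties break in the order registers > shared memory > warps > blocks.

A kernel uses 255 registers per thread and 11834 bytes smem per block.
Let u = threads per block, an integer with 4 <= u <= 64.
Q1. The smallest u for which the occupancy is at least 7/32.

Answer: u = 25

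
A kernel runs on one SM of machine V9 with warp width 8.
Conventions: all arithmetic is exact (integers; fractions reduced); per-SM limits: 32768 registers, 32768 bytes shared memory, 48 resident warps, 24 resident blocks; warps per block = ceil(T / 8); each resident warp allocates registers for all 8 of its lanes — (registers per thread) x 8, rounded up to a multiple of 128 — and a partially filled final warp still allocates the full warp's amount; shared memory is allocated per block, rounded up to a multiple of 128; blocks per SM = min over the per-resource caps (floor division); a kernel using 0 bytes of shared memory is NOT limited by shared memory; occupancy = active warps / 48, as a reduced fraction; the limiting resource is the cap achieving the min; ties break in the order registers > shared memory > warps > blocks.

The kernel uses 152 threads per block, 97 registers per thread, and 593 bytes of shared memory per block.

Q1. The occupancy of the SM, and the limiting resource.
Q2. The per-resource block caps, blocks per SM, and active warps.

Answer: occupancy 19/48, limited by registers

registers: 1 block
shared memory: 51 blocks
warps: 2 blocks
blocks: 24 blocks

Answer: 1 block, 19 active warps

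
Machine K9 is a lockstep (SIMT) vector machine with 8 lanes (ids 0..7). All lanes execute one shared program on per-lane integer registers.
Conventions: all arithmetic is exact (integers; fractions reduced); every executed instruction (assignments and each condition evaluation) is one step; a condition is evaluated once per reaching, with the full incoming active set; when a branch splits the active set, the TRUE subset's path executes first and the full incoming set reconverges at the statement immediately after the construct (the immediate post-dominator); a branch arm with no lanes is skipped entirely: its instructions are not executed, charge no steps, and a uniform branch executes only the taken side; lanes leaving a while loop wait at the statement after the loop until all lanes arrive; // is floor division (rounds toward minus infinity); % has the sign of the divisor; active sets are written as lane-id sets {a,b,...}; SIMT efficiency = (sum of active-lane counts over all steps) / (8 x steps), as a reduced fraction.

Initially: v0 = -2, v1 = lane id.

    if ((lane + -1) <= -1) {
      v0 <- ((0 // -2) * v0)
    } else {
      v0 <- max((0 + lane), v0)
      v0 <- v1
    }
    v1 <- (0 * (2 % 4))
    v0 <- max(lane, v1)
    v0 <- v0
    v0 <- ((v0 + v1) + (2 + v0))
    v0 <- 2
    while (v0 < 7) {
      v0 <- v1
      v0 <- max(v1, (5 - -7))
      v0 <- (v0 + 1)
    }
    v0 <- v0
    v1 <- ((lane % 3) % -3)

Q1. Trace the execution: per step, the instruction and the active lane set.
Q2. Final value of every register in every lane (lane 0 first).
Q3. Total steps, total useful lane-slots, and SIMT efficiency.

step 0: eval ((lane + -1) <= -1)     {0,1,2,3,4,5,6,7}
step 1: v0 <- ((0 // -2) * v0)       {0}
step 2: v0 <- max((0 + lane), v0)    {1,2,3,4,5,6,7}
step 3: v0 <- v1                     {1,2,3,4,5,6,7}
step 4: v1 <- (0 * (2 % 4))          {0,1,2,3,4,5,6,7}
step 5: v0 <- max(lane, v1)          {0,1,2,3,4,5,6,7}
step 6: v0 <- v0                     {0,1,2,3,4,5,6,7}
step 7: v0 <- ((v0 + v1) + (2 + v0)) {0,1,2,3,4,5,6,7}
step 8: v0 <- 2                      {0,1,2,3,4,5,6,7}
step 9: eval (v0 < 7)                {0,1,2,3,4,5,6,7}
step 10: v0 <- v1                     {0,1,2,3,4,5,6,7}
step 11: v0 <- max(v1, (5 - -7))      {0,1,2,3,4,5,6,7}
step 12: v0 <- (v0 + 1)               {0,1,2,3,4,5,6,7}
step 13: eval (v0 < 7)                {0,1,2,3,4,5,6,7}
step 14: v0 <- v0                     {0,1,2,3,4,5,6,7}
step 15: v1 <- ((lane % 3) % -3)      {0,1,2,3,4,5,6,7}

Answer: 16 steps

v0: 13,13,13,13,13,13,13,13
v1: 0,-2,-1,0,-2,-1,0,-2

steps = 16; useful = 119; efficiency = 119/128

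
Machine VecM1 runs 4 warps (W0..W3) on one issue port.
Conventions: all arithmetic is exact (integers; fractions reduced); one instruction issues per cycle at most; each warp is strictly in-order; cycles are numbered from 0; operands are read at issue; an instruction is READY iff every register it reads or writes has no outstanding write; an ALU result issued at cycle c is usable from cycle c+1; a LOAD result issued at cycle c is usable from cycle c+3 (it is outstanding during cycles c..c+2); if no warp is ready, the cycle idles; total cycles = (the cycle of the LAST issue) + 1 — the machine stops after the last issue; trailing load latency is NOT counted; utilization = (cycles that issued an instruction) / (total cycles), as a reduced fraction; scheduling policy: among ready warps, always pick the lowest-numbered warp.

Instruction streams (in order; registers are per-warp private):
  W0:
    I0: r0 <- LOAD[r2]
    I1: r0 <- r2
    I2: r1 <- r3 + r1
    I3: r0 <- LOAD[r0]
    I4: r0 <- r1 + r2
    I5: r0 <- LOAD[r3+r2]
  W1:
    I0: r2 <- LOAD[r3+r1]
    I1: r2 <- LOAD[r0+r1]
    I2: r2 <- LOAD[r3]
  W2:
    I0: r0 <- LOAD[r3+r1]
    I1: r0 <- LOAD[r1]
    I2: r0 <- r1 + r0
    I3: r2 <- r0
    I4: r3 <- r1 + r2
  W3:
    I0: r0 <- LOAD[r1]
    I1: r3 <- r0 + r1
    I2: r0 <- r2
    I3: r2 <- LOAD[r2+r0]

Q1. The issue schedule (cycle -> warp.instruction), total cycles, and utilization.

cycle 0: W0.I0
cycle 1: W1.I0
cycle 2: W2.I0
cycle 3: W0.I1
cycle 4: W0.I2
cycle 5: W0.I3
cycle 6: W1.I1
cycle 7: W2.I1
cycle 8: W0.I4
cycle 9: W0.I5
cycle 10: W1.I2
cycle 11: W2.I2
cycle 12: W2.I3
cycle 13: W2.I4
cycle 14: W3.I0
cycle 15: idle
cycle 16: idle
cycle 17: W3.I1
cycle 18: W3.I2
cycle 19: W3.I3

Answer: 20 cycles, utilization 9/10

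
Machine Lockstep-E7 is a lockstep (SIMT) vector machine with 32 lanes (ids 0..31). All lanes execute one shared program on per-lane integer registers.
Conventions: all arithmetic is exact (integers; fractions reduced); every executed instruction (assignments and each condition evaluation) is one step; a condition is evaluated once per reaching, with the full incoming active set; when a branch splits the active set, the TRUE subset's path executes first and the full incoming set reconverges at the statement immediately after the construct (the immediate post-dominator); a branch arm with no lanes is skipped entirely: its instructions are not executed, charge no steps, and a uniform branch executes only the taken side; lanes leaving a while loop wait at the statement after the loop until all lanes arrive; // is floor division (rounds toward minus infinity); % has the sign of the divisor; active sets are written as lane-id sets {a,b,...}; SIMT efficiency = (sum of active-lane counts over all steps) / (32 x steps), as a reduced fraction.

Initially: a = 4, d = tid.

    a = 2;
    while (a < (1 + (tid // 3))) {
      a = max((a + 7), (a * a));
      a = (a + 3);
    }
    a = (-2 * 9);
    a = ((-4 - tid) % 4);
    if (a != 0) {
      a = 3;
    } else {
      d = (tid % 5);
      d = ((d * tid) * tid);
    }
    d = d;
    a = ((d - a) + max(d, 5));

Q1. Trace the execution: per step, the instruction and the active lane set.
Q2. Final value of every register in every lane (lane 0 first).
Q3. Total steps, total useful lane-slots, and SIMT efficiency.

step 0: a <- 2                       {0,1,2,3,4,5,6,7,8,9,10,11,12,13,14,15,16,17,18,19,20,21,22,23,24,25,26,27,28,29,30,31}
step 1: eval (a < (1 + (tid // 3)))  {0,1,2,3,4,5,6,7,8,9,10,11,12,13,14,15,16,17,18,19,20,21,22,23,24,25,26,27,28,29,30,31}
step 2: a <- max((a + 7), (a * a))   {6,7,8,9,10,11,12,13,14,15,16,17,18,19,20,21,22,23,24,25,26,27,28,29,30,31}
step 3: a <- (a + 3)                 {6,7,8,9,10,11,12,13,14,15,16,17,18,19,20,21,22,23,24,25,26,27,28,29,30,31}
step 4: eval (a < (1 + (tid // 3)))  {6,7,8,9,10,11,12,13,14,15,16,17,18,19,20,21,22,23,24,25,26,27,28,29,30,31}
step 5: a <- (-2 * 9)                {0,1,2,3,4,5,6,7,8,9,10,11,12,13,14,15,16,17,18,19,20,21,22,23,24,25,26,27,28,29,30,31}
step 6: a <- ((-4 - tid) % 4)        {0,1,2,3,4,5,6,7,8,9,10,11,12,13,14,15,16,17,18,19,20,21,22,23,24,25,26,27,28,29,30,31}
step 7: eval (a != 0)                {0,1,2,3,4,5,6,7,8,9,10,11,12,13,14,15,16,17,18,19,20,21,22,23,24,25,26,27,28,29,30,31}
step 8: a <- 3                       {1,2,3,5,6,7,9,10,11,13,14,15,17,18,19,21,22,23,25,26,27,29,30,31}
step 9: d <- (tid % 5)               {0,4,8,12,16,20,24,28}
step 10: d <- ((d * tid) * tid)       {0,4,8,12,16,20,24,28}
step 11: d <- d                       {0,1,2,3,4,5,6,7,8,9,10,11,12,13,14,15,16,17,18,19,20,21,22,23,24,25,26,27,28,29,30,31}
step 12: a <- ((d - a) + max(d, 5))   {0,1,2,3,4,5,6,7,8,9,10,11,12,13,14,15,16,17,18,19,20,21,22,23,24,25,26,27,28,29,30,31}

Answer: 13 steps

a: 5,3,4,5,128,7,9,11,384,15,17,19,576,23,25,27,512,31,33,35,5,39,41,43,4608,47,49,51,4704,55,57,59
d: 0,1,2,3,64,5,6,7,192,9,10,11,288,13,14,15,256,17,18,19,0,21,22,23,2304,25,26,27,2352,29,30,31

steps = 13; useful = 342; efficiency = 342/416 = 171/208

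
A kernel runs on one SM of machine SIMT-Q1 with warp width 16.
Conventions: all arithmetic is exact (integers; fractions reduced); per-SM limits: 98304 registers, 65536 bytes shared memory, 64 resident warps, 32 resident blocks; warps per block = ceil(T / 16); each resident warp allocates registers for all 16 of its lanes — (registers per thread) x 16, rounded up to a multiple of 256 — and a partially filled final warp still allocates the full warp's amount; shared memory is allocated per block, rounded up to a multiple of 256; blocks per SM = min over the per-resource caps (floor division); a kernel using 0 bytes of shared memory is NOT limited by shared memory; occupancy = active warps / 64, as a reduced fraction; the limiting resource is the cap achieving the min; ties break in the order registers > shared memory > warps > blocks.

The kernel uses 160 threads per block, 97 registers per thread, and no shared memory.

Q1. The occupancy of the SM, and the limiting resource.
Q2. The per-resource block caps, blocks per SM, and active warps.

Answer: occupancy 25/32, limited by registers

registers: 5 blocks
shared memory: no limit (kernel uses none)
warps: 6 blocks
blocks: 32 blocks

Answer: 5 blocks, 50 active warps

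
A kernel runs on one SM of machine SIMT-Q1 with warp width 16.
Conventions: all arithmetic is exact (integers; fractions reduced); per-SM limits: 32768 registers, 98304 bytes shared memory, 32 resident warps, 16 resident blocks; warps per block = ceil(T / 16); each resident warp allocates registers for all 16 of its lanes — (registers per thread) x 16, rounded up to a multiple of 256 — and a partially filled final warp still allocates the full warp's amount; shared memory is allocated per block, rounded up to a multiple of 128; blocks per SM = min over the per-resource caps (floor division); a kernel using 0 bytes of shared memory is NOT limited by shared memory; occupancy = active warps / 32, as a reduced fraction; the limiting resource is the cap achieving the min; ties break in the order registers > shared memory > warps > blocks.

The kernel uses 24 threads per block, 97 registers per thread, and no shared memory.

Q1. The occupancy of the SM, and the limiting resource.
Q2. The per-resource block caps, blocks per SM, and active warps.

Answer: occupancy 9/16, limited by registers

registers: 9 blocks
shared memory: no limit (kernel uses none)
warps: 16 blocks
blocks: 16 blocks

Answer: 9 blocks, 18 active warps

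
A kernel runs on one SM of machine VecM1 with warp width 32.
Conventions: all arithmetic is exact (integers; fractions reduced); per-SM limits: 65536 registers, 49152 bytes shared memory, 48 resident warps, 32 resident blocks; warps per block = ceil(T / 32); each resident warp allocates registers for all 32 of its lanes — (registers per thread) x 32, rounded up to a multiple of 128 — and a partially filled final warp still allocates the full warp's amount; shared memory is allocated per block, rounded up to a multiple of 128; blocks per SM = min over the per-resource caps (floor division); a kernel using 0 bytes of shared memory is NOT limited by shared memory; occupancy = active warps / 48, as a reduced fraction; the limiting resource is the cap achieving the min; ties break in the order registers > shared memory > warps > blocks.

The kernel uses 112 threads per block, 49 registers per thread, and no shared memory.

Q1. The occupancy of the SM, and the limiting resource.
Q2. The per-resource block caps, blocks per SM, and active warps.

Answer: occupancy 3/4, limited by registers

registers: 9 blocks
shared memory: no limit (kernel uses none)
warps: 12 blocks
blocks: 32 blocks

Answer: 9 blocks, 36 active warps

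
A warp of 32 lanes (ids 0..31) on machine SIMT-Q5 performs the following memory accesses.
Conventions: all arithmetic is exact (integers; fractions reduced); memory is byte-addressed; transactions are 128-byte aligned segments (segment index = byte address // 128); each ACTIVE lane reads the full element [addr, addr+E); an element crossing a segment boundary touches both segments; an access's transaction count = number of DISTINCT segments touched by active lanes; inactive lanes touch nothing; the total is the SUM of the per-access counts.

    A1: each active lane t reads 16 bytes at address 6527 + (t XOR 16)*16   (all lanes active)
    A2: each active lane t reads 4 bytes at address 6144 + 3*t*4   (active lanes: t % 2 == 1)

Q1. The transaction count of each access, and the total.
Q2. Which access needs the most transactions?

A1: 5 transactions
A2: 3 transactions

Answer: 5,3; total 8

Answer: A1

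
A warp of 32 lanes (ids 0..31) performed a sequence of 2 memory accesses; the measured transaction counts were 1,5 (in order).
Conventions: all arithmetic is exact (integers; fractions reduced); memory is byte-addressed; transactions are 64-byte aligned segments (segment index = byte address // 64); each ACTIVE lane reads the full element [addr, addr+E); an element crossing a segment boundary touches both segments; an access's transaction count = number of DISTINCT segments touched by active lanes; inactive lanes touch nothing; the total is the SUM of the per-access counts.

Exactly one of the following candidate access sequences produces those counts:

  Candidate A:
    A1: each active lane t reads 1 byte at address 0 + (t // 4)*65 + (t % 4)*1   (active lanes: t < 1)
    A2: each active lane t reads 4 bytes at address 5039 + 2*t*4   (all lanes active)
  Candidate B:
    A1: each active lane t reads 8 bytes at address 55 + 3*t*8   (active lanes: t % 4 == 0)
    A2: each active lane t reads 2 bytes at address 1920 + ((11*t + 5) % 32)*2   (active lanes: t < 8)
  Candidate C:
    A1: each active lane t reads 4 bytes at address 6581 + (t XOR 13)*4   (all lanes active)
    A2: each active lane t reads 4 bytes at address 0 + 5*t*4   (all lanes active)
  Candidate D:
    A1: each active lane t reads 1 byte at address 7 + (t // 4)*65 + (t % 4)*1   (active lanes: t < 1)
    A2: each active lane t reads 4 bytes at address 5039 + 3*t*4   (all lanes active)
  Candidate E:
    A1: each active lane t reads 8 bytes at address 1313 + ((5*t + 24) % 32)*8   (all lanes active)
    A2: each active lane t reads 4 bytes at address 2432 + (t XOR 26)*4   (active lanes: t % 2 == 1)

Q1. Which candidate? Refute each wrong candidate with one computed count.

B: A1 gives 8 transactions, not 1
C: A1 gives 3 transactions, not 1
D: A2 gives 7 transactions, not 5
E: A1 gives 5 transactions, not 1
A: all counts match (1,5)

Answer: A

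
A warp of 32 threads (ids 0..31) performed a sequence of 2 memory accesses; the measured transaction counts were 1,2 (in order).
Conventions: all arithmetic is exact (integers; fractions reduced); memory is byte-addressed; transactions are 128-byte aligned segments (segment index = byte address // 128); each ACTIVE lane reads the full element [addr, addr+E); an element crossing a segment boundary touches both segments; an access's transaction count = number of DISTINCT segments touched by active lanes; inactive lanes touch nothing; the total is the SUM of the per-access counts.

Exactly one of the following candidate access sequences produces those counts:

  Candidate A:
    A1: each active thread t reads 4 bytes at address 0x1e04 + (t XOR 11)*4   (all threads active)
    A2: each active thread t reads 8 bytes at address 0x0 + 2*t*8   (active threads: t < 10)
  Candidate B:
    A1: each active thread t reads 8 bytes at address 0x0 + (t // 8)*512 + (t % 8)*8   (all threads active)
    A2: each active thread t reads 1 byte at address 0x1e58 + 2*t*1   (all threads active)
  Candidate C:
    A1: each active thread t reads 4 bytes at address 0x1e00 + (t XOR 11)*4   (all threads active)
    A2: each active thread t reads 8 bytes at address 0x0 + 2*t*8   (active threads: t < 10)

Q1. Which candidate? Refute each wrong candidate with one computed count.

A: A1 gives 2 transactions, not 1
B: A1 gives 4 transactions, not 1
C: all counts match (1,2)

Answer: C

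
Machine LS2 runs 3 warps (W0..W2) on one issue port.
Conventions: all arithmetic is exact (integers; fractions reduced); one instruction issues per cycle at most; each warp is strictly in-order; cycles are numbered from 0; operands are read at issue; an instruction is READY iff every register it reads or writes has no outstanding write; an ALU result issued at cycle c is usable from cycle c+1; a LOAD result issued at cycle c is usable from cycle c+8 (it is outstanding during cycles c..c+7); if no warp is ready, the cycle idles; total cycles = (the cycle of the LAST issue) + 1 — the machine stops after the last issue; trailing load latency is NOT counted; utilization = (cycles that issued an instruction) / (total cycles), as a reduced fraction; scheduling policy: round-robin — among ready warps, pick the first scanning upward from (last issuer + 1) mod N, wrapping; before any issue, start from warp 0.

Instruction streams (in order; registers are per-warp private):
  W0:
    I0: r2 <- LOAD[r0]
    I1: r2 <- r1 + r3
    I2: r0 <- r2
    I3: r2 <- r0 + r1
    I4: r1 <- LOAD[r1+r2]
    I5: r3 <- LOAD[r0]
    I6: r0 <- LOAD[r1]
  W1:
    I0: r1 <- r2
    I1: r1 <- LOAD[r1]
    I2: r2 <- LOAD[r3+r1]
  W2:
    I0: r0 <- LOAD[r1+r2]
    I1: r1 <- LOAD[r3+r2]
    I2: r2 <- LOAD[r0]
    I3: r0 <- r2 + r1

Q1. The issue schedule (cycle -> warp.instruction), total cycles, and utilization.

cycle 0: W0.I0
cycle 1: W1.I0
cycle 2: W2.I0
cycle 3: W1.I1
cycle 4: W2.I1
cycle 5: idle
cycle 6: idle
cycle 7: idle
cycle 8: W0.I1
cycle 9: W0.I2
cycle 10: W2.I2
cycle 11: W0.I3
cycle 12: W1.I2
cycle 13: W0.I4
cycle 14: W0.I5
cycle 15: idle
cycle 16: idle
cycle 17: idle
cycle 18: W2.I3
cycle 19: idle
cycle 20: idle
cycle 21: W0.I6

Answer: 22 cycles, utilization 7/11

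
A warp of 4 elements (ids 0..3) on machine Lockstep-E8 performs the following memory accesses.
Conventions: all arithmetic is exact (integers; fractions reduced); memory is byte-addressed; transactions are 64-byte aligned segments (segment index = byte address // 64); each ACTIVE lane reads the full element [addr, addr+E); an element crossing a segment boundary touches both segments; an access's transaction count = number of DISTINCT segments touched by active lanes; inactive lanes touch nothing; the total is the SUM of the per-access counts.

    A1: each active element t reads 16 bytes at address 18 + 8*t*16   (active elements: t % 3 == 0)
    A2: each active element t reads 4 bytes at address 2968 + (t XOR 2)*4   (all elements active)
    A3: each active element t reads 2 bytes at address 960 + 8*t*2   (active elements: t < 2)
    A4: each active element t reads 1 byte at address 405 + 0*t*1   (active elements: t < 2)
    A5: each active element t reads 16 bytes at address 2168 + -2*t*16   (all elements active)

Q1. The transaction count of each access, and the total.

A1: 2 transactions
A2: 1 transaction
A3: 1 transaction
A4: 1 transaction
A5: 3 transactions

Answer: 2,1,1,1,3; total 8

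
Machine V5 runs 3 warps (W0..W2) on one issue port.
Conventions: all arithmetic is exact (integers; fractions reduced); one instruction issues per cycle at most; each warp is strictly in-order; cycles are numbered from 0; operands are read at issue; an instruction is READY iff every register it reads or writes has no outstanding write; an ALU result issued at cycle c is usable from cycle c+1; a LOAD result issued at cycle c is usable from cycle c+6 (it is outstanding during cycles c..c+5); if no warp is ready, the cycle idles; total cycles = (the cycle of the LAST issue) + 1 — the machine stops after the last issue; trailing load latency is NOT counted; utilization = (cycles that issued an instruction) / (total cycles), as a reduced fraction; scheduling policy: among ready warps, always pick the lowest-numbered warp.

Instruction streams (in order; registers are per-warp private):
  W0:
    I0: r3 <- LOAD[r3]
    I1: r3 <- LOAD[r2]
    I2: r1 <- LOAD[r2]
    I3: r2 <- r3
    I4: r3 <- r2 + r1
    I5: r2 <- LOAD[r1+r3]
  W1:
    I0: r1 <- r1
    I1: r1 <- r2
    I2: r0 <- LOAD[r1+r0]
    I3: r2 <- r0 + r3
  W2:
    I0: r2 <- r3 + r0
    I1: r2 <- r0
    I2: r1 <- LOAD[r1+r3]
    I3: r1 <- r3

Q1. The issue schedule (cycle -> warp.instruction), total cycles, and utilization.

cycle 0: W0.I0
cycle 1: W1.I0
cycle 2: W1.I1
cycle 3: W1.I2
cycle 4: W2.I0
cycle 5: W2.I1
cycle 6: W0.I1
cycle 7: W0.I2
cycle 8: W2.I2
cycle 9: W1.I3
cycle 10: idle
cycle 11: idle
cycle 12: W0.I3
cycle 13: W0.I4
cycle 14: W0.I5
cycle 15: W2.I3

Answer: 16 cycles, utilization 7/8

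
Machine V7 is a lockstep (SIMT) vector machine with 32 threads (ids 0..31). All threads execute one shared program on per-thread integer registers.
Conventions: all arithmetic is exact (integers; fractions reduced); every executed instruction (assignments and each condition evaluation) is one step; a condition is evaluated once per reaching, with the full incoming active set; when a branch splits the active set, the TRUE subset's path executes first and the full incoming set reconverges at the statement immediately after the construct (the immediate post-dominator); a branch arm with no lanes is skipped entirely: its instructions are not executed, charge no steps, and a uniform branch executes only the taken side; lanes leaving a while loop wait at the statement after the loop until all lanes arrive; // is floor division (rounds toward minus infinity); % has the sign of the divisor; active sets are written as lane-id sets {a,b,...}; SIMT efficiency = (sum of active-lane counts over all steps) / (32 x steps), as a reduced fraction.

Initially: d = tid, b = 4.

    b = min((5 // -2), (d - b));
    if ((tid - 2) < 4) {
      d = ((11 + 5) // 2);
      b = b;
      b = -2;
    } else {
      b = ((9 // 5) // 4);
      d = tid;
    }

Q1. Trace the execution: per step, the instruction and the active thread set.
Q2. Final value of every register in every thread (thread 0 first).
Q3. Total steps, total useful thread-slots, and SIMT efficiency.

step 0: b <- min((5 // -2), (d - b)) {0,1,2,3,4,5,6,7,8,9,10,11,12,13,14,15,16,17,18,19,20,21,22,23,24,25,26,27,28,29,30,31}
step 1: eval ((tid - 2) < 4)         {0,1,2,3,4,5,6,7,8,9,10,11,12,13,14,15,16,17,18,19,20,21,22,23,24,25,26,27,28,29,30,31}
step 2: d <- ((11 + 5) // 2)         {0,1,2,3,4,5}
step 3: b <- b                       {0,1,2,3,4,5}
step 4: b <- -2                      {0,1,2,3,4,5}
step 5: b <- ((9 // 5) // 4)         {6,7,8,9,10,11,12,13,14,15,16,17,18,19,20,21,22,23,24,25,26,27,28,29,30,31}
step 6: d <- tid                     {6,7,8,9,10,11,12,13,14,15,16,17,18,19,20,21,22,23,24,25,26,27,28,29,30,31}

Answer: 7 steps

d: 8,8,8,8,8,8,6,7,8,9,10,11,12,13,14,15,16,17,18,19,20,21,22,23,24,25,26,27,28,29,30,31
b: -2,-2,-2,-2,-2,-2,0,0,0,0,0,0,0,0,0,0,0,0,0,0,0,0,0,0,0,0,0,0,0,0,0,0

steps = 7; useful = 134; efficiency = 134/224 = 67/112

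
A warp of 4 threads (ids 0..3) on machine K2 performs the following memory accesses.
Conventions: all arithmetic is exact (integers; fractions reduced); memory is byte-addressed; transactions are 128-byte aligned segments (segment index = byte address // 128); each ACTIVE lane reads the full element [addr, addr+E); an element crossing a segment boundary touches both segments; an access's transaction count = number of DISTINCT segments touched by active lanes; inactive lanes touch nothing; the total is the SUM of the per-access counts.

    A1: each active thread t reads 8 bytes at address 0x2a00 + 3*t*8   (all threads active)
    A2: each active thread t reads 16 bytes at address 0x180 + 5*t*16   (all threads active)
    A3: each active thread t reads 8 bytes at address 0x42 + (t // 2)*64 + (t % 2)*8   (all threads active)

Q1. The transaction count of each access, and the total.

A1: 1 transaction
A2: 2 transactions
A3: 2 transactions

Answer: 1,2,2; total 5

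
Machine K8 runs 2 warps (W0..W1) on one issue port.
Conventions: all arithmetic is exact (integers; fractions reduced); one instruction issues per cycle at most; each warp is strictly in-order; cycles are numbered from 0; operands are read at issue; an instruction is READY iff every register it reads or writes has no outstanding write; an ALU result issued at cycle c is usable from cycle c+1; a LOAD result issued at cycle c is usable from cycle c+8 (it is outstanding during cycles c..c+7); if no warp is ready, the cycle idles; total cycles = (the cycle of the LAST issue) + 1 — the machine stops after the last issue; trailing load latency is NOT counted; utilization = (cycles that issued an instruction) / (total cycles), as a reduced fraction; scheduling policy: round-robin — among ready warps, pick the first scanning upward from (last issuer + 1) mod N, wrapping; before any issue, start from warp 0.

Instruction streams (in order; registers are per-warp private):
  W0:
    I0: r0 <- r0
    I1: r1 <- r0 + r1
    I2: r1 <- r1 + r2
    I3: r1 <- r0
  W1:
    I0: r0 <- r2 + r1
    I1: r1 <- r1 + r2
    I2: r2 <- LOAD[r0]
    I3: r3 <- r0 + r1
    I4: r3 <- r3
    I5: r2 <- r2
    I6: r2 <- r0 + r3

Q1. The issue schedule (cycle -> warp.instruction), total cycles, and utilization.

cycle 0: W0.I0
cycle 1: W1.I0
cycle 2: W0.I1
cycle 3: W1.I1
cycle 4: W0.I2
cycle 5: W1.I2
cycle 6: W0.I3
cycle 7: W1.I3
cycle 8: W1.I4
cycle 9: idle
cycle 10: idle
cycle 11: idle
cycle 12: idle
cycle 13: W1.I5
cycle 14: W1.I6

Answer: 15 cycles, utilization 11/15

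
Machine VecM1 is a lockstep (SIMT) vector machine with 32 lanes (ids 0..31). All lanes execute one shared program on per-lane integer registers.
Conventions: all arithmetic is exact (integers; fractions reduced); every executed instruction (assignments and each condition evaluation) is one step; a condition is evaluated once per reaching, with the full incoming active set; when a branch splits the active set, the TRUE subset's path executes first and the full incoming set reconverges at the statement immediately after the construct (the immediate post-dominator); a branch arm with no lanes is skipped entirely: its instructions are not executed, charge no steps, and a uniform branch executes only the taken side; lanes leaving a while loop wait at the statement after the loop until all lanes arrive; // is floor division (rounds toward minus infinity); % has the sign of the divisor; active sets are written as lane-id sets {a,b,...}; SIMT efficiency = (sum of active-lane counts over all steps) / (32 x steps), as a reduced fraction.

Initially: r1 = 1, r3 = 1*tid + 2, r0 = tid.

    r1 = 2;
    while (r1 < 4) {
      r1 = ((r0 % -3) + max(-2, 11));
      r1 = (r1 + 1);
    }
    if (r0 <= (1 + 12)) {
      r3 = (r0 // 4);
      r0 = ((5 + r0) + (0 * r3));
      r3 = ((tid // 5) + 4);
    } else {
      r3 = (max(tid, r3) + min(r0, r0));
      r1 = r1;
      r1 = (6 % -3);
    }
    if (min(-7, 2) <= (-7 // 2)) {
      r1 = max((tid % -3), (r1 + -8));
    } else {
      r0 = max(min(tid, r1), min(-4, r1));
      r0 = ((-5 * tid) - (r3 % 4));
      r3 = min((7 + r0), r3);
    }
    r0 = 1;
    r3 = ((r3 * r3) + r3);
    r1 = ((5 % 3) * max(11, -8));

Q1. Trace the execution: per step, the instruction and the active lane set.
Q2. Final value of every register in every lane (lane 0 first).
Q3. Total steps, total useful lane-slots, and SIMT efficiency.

step 0: r1 <- 2                      {0,1,2,3,4,5,6,7,8,9,10,11,12,13,14,15,16,17,18,19,20,21,22,23,24,25,26,27,28,29,30,31}
step 1: eval (r1 < 4)                {0,1,2,3,4,5,6,7,8,9,10,11,12,13,14,15,16,17,18,19,20,21,22,23,24,25,26,27,28,29,30,31}
step 2: r1 <- ((r0 % -3) + max(-2, 11)) {0,1,2,3,4,5,6,7,8,9,10,11,12,13,14,15,16,17,18,19,20,21,22,23,24,25,26,27,28,29,30,31}
step 3: r1 <- (r1 + 1)               {0,1,2,3,4,5,6,7,8,9,10,11,12,13,14,15,16,17,18,19,20,21,22,23,24,25,26,27,28,29,30,31}
step 4: eval (r1 < 4)                {0,1,2,3,4,5,6,7,8,9,10,11,12,13,14,15,16,17,18,19,20,21,22,23,24,25,26,27,28,29,30,31}
step 5: eval (r0 <= (1 + 12))        {0,1,2,3,4,5,6,7,8,9,10,11,12,13,14,15,16,17,18,19,20,21,22,23,24,25,26,27,28,29,30,31}
step 6: r3 <- (r0 // 4)              {0,1,2,3,4,5,6,7,8,9,10,11,12,13}
step 7: r0 <- ((5 + r0) + (0 * r3))  {0,1,2,3,4,5,6,7,8,9,10,11,12,13}
step 8: r3 <- ((tid // 5) + 4)       {0,1,2,3,4,5,6,7,8,9,10,11,12,13}
step 9: r3 <- (max(tid, r3) + min(r0, r0)) {14,15,16,17,18,19,20,21,22,23,24,25,26,27,28,29,30,31}
step 10: r1 <- r1                     {14,15,16,17,18,19,20,21,22,23,24,25,26,27,28,29,30,31}
step 11: r1 <- (6 % -3)               {14,15,16,17,18,19,20,21,22,23,24,25,26,27,28,29,30,31}
step 12: eval (min(-7, 2) <= (-7 // 2)) {0,1,2,3,4,5,6,7,8,9,10,11,12,13,14,15,16,17,18,19,20,21,22,23,24,25,26,27,28,29,30,31}
step 13: r1 <- max((tid % -3), (r1 + -8)) {0,1,2,3,4,5,6,7,8,9,10,11,12,13,14,15,16,17,18,19,20,21,22,23,24,25,26,27,28,29,30,31}
step 14: r0 <- 1                      {0,1,2,3,4,5,6,7,8,9,10,11,12,13,14,15,16,17,18,19,20,21,22,23,24,25,26,27,28,29,30,31}
step 15: r3 <- ((r3 * r3) + r3)       {0,1,2,3,4,5,6,7,8,9,10,11,12,13,14,15,16,17,18,19,20,21,22,23,24,25,26,27,28,29,30,31}
step 16: r1 <- ((5 % 3) * max(11, -8)) {0,1,2,3,4,5,6,7,8,9,10,11,12,13,14,15,16,17,18,19,20,21,22,23,24,25,26,27,28,29,30,31}

Answer: 17 steps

r1: 22,22,22,22,22,22,22,22,22,22,22,22,22,22,22,22,22,22,22,22,22,22,22,22,22,22,22,22,22,22,22,22
r3: 20,20,20,20,20,30,30,30,30,30,42,42,42,42,930,1056,1190,1332,1482,1640,1806,1980,2162,2352,2550,2756,2970,3192,3422,3660,3906,4160
r0: 1,1,1,1,1,1,1,1,1,1,1,1,1,1,1,1,1,1,1,1,1,1,1,1,1,1,1,1,1,1,1,1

steps = 17; useful = 448; efficiency = 448/544 = 14/17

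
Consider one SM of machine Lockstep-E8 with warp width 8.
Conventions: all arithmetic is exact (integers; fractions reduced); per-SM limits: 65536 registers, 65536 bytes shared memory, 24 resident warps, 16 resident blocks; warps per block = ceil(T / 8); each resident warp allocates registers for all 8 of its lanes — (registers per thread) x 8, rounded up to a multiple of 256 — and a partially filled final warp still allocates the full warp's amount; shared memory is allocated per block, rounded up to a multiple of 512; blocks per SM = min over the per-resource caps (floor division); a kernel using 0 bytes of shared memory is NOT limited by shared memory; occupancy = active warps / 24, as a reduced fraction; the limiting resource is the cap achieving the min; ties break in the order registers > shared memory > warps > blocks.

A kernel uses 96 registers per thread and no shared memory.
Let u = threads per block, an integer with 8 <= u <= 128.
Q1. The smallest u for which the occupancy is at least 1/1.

Answer: u = 9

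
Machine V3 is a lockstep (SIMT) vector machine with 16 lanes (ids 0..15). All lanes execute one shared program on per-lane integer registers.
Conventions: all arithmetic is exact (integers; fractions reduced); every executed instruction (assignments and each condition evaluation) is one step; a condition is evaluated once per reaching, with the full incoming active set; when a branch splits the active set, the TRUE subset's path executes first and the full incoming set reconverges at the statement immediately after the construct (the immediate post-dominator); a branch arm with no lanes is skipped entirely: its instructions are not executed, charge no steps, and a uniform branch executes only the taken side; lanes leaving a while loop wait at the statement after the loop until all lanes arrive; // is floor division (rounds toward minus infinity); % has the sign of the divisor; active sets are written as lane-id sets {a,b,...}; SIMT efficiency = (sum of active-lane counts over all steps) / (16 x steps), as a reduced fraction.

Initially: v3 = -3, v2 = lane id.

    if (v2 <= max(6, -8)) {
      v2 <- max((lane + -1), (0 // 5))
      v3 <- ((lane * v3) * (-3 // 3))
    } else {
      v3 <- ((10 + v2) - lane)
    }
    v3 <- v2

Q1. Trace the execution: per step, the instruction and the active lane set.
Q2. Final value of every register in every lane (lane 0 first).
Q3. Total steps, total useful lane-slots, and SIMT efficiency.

step 0: eval (v2 <= max(6, -8))      {0,1,2,3,4,5,6,7,8,9,10,11,12,13,14,15}
step 1: v2 <- max((lane + -1), (0 // 5)) {0,1,2,3,4,5,6}
step 2: v3 <- ((lane * v3) * (-3 // 3)) {0,1,2,3,4,5,6}
step 3: v3 <- ((10 + v2) - lane)     {7,8,9,10,11,12,13,14,15}
step 4: v3 <- v2                     {0,1,2,3,4,5,6,7,8,9,10,11,12,13,14,15}

Answer: 5 steps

v3: 0,0,1,2,3,4,5,7,8,9,10,11,12,13,14,15
v2: 0,0,1,2,3,4,5,7,8,9,10,11,12,13,14,15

steps = 5; useful = 55; efficiency = 55/80 = 11/16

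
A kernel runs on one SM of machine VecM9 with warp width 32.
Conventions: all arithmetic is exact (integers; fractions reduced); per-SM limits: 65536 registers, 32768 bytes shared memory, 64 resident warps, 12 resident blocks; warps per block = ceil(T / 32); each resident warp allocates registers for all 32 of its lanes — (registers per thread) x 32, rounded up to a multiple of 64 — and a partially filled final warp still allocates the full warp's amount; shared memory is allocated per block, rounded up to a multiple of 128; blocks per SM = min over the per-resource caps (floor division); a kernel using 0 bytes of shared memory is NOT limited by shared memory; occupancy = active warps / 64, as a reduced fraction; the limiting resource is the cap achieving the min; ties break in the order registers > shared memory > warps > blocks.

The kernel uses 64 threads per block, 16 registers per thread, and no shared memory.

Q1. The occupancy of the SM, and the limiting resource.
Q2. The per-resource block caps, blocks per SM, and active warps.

Answer: occupancy 3/8, limited by blocks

registers: 64 blocks
shared memory: no limit (kernel uses none)
warps: 32 blocks
blocks: 12 blocks

Answer: 12 blocks, 24 active warps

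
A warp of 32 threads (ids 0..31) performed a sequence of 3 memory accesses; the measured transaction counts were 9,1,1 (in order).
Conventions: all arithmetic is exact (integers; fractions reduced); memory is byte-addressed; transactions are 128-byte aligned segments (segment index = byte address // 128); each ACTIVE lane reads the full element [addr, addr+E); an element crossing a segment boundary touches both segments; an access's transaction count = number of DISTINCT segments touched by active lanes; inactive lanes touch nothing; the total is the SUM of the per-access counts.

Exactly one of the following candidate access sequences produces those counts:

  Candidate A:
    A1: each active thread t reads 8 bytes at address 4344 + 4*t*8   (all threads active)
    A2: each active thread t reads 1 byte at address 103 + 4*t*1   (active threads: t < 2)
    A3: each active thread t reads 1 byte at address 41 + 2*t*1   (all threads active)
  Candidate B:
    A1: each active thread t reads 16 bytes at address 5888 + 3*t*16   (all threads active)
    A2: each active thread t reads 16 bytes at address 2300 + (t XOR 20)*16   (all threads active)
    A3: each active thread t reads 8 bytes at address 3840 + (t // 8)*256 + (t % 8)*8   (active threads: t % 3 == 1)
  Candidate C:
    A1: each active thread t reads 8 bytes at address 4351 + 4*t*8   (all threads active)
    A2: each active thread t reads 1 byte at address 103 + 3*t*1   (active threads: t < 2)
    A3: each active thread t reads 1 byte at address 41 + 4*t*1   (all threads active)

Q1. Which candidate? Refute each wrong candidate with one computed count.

B: A1 gives 12 transactions, not 9
C: A3 gives 2 transactions, not 1
A: all counts match (9,1,1)

Answer: A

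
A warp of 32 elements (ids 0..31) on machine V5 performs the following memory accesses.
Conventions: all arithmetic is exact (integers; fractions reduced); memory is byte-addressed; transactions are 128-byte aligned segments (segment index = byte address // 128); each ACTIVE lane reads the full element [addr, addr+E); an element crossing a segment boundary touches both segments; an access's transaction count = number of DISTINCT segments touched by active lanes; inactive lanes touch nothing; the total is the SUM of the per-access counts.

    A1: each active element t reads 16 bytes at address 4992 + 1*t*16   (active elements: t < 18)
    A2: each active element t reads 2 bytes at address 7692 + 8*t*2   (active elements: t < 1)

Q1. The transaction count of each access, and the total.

A1: 3 transactions
A2: 1 transaction

Answer: 3,1; total 4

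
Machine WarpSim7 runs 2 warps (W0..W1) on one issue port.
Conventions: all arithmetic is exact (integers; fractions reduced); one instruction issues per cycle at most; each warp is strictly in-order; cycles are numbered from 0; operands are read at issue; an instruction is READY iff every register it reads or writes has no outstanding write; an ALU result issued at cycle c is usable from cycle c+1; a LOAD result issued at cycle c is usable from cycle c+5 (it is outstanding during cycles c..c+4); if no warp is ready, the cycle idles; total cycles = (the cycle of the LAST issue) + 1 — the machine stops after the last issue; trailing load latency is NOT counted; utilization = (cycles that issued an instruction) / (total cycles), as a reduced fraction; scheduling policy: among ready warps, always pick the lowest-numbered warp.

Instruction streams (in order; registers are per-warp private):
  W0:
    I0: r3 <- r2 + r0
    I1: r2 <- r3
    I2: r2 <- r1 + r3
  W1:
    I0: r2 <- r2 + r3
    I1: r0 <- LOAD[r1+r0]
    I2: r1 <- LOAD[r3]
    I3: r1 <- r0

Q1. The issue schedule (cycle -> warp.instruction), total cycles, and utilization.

cycle 0: W0.I0
cycle 1: W0.I1
cycle 2: W0.I2
cycle 3: W1.I0
cycle 4: W1.I1
cycle 5: W1.I2
cycle 6: idle
cycle 7: idle
cycle 8: idle
cycle 9: idle
cycle 10: W1.I3

Answer: 11 cycles, utilization 7/11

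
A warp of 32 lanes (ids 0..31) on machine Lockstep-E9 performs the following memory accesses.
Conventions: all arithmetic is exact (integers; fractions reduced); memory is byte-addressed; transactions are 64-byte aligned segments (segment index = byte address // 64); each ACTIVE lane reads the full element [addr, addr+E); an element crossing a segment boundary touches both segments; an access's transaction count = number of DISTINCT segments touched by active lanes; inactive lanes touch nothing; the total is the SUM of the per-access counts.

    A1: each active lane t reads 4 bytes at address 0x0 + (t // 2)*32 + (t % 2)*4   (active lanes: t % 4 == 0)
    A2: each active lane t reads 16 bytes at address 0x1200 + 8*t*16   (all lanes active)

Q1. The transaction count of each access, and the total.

A1: 8 transactions
A2: 32 transactions

Answer: 8,32; total 40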